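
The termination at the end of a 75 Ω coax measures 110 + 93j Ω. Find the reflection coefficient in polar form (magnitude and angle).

Γ = (Z_L − Z_0)/(Z_L + Z_0) = (35 + j93)/(185 + j93)
|Γ| = 99.4/207 = 0.48

Γ ≈ 0.48 ∠ 42.7°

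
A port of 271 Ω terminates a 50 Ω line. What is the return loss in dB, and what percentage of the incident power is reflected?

Γ = (271 − 50)/(271 + 50) = 0.688
RL = −20·log₁₀(0.688) = 3.24 dB
P_refl/P_inc = |Γ|² = 0.474

RL ≈ 3.24 dB; 47.4% of incident power reflected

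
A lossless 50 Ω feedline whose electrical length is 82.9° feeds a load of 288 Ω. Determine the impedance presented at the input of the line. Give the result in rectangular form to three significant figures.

Z_in ≈ 8.81 − j6.04 Ω

tan(βl) = tan(82.9°) = 8.03
Z_in = Z_0·(Z_L + jZ_0·tanβl)/(Z_0 + jZ_L·tanβl)
     = 50·(288 + j401)/(50 + j2310)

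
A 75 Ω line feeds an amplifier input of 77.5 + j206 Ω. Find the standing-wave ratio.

VSWR ≈ 9.19

Γ = (Z_L − Z_0)/(Z_L + Z_0) = (2.5 + j206)/(152.5 + j206)
|Γ| = 206/256 = 0.804
VSWR = (1 + |Γ|)/(1 − |Γ|) = 1.8/0.196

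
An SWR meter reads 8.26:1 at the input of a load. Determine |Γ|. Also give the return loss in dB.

|Γ| ≈ 0.784; return loss ≈ 2.11 dB

|Γ| = (S − 1)/(S + 1) = (8.26 − 1)/(8.26 + 1) = 7.26/9.26
RL = −20·log₁₀|Γ| = −20·log₁₀(0.784)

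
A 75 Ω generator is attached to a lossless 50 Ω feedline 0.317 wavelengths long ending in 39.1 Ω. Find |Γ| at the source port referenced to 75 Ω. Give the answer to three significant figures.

βl = 2π × 0.317 = 114°
tan(βl) = -2.23
Z_in = Z_0·(Z_L + jZ_0·tanβl)/(Z_0 + jZ_L·tanβl) = 57.8 − j10.7 Ω
Γ_s = (Z_in − Z_s)/(Z_in + Z_s) = (-17.2 − j10.7)/(133 − j10.7), |Γ_s| = 0.152

|Γ| ≈ 0.152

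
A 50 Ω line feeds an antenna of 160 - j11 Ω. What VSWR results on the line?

Γ = (Z_L − Z_0)/(Z_L + Z_0) = (110 − j11)/(210 − j11)
|Γ| = 111/210 = 0.526
VSWR = (1 + |Γ|)/(1 − |Γ|) = 1.53/0.474

VSWR ≈ 3.22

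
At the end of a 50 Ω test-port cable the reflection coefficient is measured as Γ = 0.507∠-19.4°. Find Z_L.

Z_L = Z_0·(1 + Γ)/(1 − Γ) = 50·(1.48 − j0.168)/(0.522 + j0.168)

Z_L ≈ 124 − j56 Ω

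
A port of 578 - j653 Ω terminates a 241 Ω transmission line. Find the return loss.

Γ = (337 − j653)/(819 − j653), |Γ| = 0.702
RL = −20·log₁₀|Γ| = −20·log₁₀(0.702)

RL ≈ 3.08 dB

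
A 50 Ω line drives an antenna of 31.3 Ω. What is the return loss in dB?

RL ≈ 12.8 dB

Γ = (31.3 − 50)/(31.3 + 50) = -0.23
RL = −20·log₁₀|Γ| = −20·log₁₀(0.23)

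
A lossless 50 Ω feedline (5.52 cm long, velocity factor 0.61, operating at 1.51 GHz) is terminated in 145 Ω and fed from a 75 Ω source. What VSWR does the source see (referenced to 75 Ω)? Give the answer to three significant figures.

λ = v/f = 0.61·c / 1.51 GHz = 0.121 m
βl = 2π·l/λ = 2π × 0.455 = 164°
tan(βl) = -0.287
Z_in = Z_0·(Z_L + jZ_0·tanβl)/(Z_0 + jZ_L·tanβl) = 92.7 + j62.8 Ω
Γ_s = (Z_in − Z_s)/(Z_in + Z_s) = (17.7 + j62.8)/(168 + j62.8), |Γ_s| = 0.365
VSWR = (1 + |Γ_s|)/(1 − |Γ_s|)

VSWR ≈ 2.15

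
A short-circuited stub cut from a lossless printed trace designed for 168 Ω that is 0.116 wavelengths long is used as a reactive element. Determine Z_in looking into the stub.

βl = 2π × 0.116 = 41.8°
tan(βl) = 0.893
For a short-circuited stub, Z_in = jZ_0·tan(βl)

Z_in ≈ +j150 Ω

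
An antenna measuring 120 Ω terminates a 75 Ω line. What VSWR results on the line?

For a purely resistive load, VSWR = R_L/Z_0 or Z_0/R_L (whichever > 1) = 120/75

VSWR ≈ 1.6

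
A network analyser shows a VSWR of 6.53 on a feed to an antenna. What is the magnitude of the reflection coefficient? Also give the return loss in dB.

|Γ| ≈ 0.734; return loss ≈ 2.68 dB

|Γ| = (S − 1)/(S + 1) = (6.53 − 1)/(6.53 + 1) = 5.53/7.53
RL = −20·log₁₀|Γ| = −20·log₁₀(0.734)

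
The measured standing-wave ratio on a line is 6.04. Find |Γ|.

|Γ| = (S − 1)/(S + 1) = (6.04 − 1)/(6.04 + 1) = 5.04/7.04

|Γ| ≈ 0.716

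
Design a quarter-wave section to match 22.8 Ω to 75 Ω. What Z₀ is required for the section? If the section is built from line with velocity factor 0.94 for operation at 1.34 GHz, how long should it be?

Z_qwt ≈ 41.4 Ω; length ≈ 5.26 cm

Z_qwt = √(Z_0·R_L) = √(75 × 22.8) = √1710
λ = 0.94·c/f = 0.21 m, so l = λ/4 = 0.0526 m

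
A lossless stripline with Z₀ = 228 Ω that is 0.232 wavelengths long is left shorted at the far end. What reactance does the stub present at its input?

X_in ≈ 2010 Ω (inductive)

βl = 2π × 0.232 = 83.5°
tan(βl) = 8.8
For a shorted stub, Z_in = jZ_0·tan(βl)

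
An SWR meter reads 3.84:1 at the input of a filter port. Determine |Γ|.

|Γ| ≈ 0.587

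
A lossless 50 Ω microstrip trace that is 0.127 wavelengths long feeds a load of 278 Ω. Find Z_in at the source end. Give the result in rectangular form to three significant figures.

Z_in ≈ 17 − j45.8 Ω

βl = 2π × 0.127 = 45.7°
tan(βl) = tan(45.7°) = 1.03
Z_in = Z_0·(Z_L + jZ_0·tanβl)/(Z_0 + jZ_L·tanβl)
     = 50·(278 + j51.3)/(50 + j285)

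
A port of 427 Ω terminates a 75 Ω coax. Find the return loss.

Γ = (427 − 75)/(427 + 75) = 0.701
RL = −20·log₁₀|Γ| = −20·log₁₀(0.701)

RL ≈ 3.08 dB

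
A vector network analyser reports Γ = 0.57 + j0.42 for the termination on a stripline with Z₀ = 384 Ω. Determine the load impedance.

Z_L = Z_0·(1 + Γ)/(1 − Γ) = 384·(1.57 + j0.42)/(0.43 − j0.42)

Z_L ≈ 530 + j893 Ω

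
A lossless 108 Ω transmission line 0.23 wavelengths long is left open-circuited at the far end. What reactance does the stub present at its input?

βl = 2π × 0.23 = 82.8°
tan(βl) = 7.92
For an open-circuited stub, Z_in = −jZ_0·cot(βl) = −jZ_0/tan(βl)

X_in ≈ -13.6 Ω (capacitive)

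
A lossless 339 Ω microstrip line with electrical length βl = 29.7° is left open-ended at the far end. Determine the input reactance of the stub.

tan(βl) = 0.57
For an open-ended stub, Z_in = −jZ_0·cot(βl) = −jZ_0/tan(βl)

X_in ≈ -594 Ω (capacitive)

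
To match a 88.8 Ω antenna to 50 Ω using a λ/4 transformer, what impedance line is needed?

Z_qwt ≈ 66.6 Ω

Z_qwt = √(Z_0·R_L) = √(50 × 88.8) = √4440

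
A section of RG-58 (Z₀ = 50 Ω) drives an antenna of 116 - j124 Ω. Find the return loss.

Γ = (66 − j124)/(166 − j124), |Γ| = 0.678
RL = −20·log₁₀|Γ| = −20·log₁₀(0.678)

RL ≈ 3.38 dB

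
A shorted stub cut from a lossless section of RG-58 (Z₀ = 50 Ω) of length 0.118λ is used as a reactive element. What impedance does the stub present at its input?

Z_in ≈ +j45.8 Ω

βl = 2π × 0.118 = 42.5°
tan(βl) = 0.916
For a shorted stub, Z_in = jZ_0·tan(βl)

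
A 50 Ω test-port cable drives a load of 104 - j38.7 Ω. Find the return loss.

RL ≈ 7.57 dB

Γ = (54 − j38.7)/(154 − j38.7), |Γ| = 0.418
RL = −20·log₁₀|Γ| = −20·log₁₀(0.418)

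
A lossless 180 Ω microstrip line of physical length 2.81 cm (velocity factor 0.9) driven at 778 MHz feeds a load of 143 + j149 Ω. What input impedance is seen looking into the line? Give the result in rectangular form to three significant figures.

λ = v/f = 0.9·c / 778 MHz = 0.347 m
βl = 2π·l/λ = 2π × 0.081 = 29.1°
tan(βl) = tan(29.1°) = 0.558
Z_in = Z_0·(Z_L + jZ_0·tanβl)/(Z_0 + jZ_L·tanβl)
     = 180·(143 + j249)/(96.9 + j79.8)

Z_in ≈ 386 + j146 Ω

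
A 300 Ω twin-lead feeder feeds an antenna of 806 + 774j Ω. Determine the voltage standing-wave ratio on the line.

Γ = (Z_L − Z_0)/(Z_L + Z_0) = (506 + j774)/(1106 + j774)
|Γ| = 925/1350 = 0.685
VSWR = (1 + |Γ|)/(1 − |Γ|) = 1.69/0.315

VSWR ≈ 5.35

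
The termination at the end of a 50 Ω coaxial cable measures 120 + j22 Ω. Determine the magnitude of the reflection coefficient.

|Γ| ≈ 0.428

Γ = (Z_L − Z_0)/(Z_L + Z_0) = (70 + j22)/(170 + j22)
|Γ| = 73.4/171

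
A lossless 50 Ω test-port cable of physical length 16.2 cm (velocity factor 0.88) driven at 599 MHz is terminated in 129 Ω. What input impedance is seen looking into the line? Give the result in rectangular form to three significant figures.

Z_in ≈ 31.5 + j34.4 Ω

λ = v/f = 0.88·c / 599 MHz = 0.441 m
βl = 2π·l/λ = 2π × 0.368 = 132°
tan(βl) = tan(132°) = -1.1
Z_in = Z_0·(Z_L + jZ_0·tanβl)/(Z_0 + jZ_L·tanβl)
     = 50·(129 − j54.9)/(50 − j142)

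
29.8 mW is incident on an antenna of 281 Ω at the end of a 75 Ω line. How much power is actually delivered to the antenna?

Γ = (281 − 75)/(281 + 75) = 0.579
|Γ|² = 0.335
P_refl = |Γ|²·P_inc = 9.98 mW, P_del = (1 − |Γ|²)·P_inc = 19.8 mW

P_delivered ≈ 19.8 mW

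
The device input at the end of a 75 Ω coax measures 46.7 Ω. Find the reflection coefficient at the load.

Γ = -0.233

Γ = (Z_L − Z_0)/(Z_L + Z_0) = (46.7 − 75)/(46.7 + 75) = -28.3/121.7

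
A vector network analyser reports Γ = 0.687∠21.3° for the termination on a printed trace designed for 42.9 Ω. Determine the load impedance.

Z_L = Z_0·(1 + Γ)/(1 − Γ) = 42.9·(1.64 + j0.25)/(0.36 − j0.25)

Z_L ≈ 118 + j112 Ω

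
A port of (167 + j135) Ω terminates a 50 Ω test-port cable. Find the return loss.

Γ = (117 + j135)/(217 + j135), |Γ| = 0.699
RL = −20·log₁₀|Γ| = −20·log₁₀(0.699)

RL ≈ 3.11 dB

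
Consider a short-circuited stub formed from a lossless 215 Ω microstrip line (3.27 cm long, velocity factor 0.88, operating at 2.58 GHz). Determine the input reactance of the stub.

λ = v/f = 0.88·c / 2.58 GHz = 0.102 m
βl = 2π·l/λ = 2π × 0.32 = 115°
tan(βl) = -2.14
For a short-circuited stub, Z_in = jZ_0·tan(βl)

X_in ≈ -460 Ω (capacitive)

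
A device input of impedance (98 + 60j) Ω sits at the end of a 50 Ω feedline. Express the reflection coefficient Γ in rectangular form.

Γ ≈ 0.42 + j0.235

Γ = (Z_L − Z_0)/(Z_L + Z_0) = (48 + j60)/(148 + j60)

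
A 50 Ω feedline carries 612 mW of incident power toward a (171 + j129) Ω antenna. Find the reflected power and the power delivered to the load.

P_reflected ≈ 292 mW; P_delivered ≈ 320 mW

|Γ| = |(121 + j129)/(221 + j129)| = 0.691
|Γ|² = 0.478
P_refl = |Γ|²·P_inc = 292 mW, P_del = (1 − |Γ|²)·P_inc = 320 mW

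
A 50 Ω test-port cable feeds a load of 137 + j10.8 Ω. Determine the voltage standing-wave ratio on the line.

VSWR ≈ 2.76

Γ = (Z_L − Z_0)/(Z_L + Z_0) = (87 + j10.8)/(187 + j10.8)
|Γ| = 87.7/187 = 0.468
VSWR = (1 + |Γ|)/(1 − |Γ|) = 1.47/0.532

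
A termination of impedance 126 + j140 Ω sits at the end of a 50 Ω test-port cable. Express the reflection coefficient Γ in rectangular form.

Γ = (Z_L − Z_0)/(Z_L + Z_0) = (76 + j140)/(176 + j140)

Γ ≈ 0.652 + j0.277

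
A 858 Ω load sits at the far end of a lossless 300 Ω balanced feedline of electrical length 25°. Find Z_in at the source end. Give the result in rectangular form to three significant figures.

tan(βl) = tan(25°) = 0.466
Z_in = Z_0·(Z_L + jZ_0·tanβl)/(Z_0 + jZ_L·tanβl)
     = 300·(858 + j140)/(300 + j400)

Z_in ≈ 376 − j361 Ω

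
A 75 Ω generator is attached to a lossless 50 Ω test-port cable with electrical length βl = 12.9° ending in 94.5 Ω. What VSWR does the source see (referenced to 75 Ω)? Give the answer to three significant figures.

VSWR ≈ 1.39

tan(βl) = 0.229
Z_in = Z_0·(Z_L + jZ_0·tanβl)/(Z_0 + jZ_L·tanβl) = 83.8 − j24.8 Ω
Γ_s = (Z_in − Z_s)/(Z_in + Z_s) = (8.76 − j24.8)/(159 − j24.8), |Γ_s| = 0.164
VSWR = (1 + |Γ_s|)/(1 − |Γ_s|)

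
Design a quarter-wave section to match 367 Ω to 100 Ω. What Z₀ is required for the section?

Z_qwt = √(Z_0·R_L) = √(100 × 367) = √36700

Z_qwt ≈ 192 Ω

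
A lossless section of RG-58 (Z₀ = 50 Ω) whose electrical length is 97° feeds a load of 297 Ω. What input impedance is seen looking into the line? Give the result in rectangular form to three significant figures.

Z_in ≈ 8.54 + j5.96 Ω

tan(βl) = tan(97°) = -8.14
Z_in = Z_0·(Z_L + jZ_0·tanβl)/(Z_0 + jZ_L·tanβl)
     = 50·(297 − j407)/(50 − j2420)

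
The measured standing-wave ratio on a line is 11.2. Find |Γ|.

|Γ| ≈ 0.836

|Γ| = (S − 1)/(S + 1) = (11.2 − 1)/(11.2 + 1) = 10.2/12.2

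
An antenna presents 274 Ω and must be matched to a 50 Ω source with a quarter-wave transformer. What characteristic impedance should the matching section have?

Z_qwt ≈ 117 Ω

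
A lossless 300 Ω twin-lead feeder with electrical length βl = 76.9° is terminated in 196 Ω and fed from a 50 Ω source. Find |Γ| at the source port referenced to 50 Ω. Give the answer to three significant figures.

tan(βl) = 4.3
Z_in = Z_0·(Z_L + jZ_0·tanβl)/(Z_0 + jZ_L·tanβl) = 430 + j83.2 Ω
Γ_s = (Z_in − Z_s)/(Z_in + Z_s) = (380 + j83.2)/(480 + j83.2), |Γ_s| = 0.798

|Γ| ≈ 0.798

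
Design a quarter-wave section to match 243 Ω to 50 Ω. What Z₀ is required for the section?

Z_qwt ≈ 110 Ω

Z_qwt = √(Z_0·R_L) = √(50 × 243) = √12150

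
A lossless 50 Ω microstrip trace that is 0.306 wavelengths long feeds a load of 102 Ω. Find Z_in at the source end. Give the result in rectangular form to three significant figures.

βl = 2π × 0.306 = 110°
tan(βl) = tan(110°) = -2.72
Z_in = Z_0·(Z_L + jZ_0·tanβl)/(Z_0 + jZ_L·tanβl)
     = 50·(102 − j136)/(50 − j278)

Z_in ≈ 26.9 + j13.5 Ω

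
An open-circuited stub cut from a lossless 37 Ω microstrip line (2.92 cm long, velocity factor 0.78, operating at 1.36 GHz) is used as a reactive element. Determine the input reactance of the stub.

λ = v/f = 0.78·c / 1.36 GHz = 0.172 m
βl = 2π·l/λ = 2π × 0.17 = 61.1°
tan(βl) = 1.81
For an open-circuited stub, Z_in = −jZ_0·cot(βl) = −jZ_0/tan(βl)

X_in ≈ -20.4 Ω (capacitive)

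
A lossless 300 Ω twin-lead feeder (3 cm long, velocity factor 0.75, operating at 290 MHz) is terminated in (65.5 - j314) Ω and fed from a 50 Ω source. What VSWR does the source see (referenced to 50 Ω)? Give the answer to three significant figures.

λ = v/f = 0.75·c / 290 MHz = 0.776 m
βl = 2π·l/λ = 2π × 0.0387 = 13.9°
tan(βl) = 0.248
Z_in = Z_0·(Z_L + jZ_0·tanβl)/(Z_0 + jZ_L·tanβl) = 43.8 − j192 Ω
Γ_s = (Z_in − Z_s)/(Z_in + Z_s) = (-6.25 − j192)/(93.8 − j192), |Γ_s| = 0.899
VSWR = (1 + |Γ_s|)/(1 − |Γ_s|)

VSWR ≈ 18.8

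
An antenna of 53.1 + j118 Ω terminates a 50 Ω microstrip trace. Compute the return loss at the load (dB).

RL ≈ 2.46 dB

Γ = (3.1 + j118)/(103.1 + j118), |Γ| = 0.753
RL = −20·log₁₀|Γ| = −20·log₁₀(0.753)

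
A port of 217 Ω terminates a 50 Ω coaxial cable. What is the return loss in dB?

RL ≈ 4.08 dB

Γ = (217 − 50)/(217 + 50) = 0.625
RL = −20·log₁₀|Γ| = −20·log₁₀(0.625)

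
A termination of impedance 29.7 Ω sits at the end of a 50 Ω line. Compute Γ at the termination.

Γ = (Z_L − Z_0)/(Z_L + Z_0) = (29.7 − 50)/(29.7 + 50) = -20.3/79.7

Γ = -0.255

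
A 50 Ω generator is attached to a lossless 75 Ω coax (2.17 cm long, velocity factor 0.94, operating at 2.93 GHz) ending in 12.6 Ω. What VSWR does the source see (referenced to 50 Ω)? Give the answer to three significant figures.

VSWR ≈ 8.81

λ = v/f = 0.94·c / 2.93 GHz = 0.0962 m
βl = 2π·l/λ = 2π × 0.225 = 81.2°
tan(βl) = 6.44
Z_in = Z_0·(Z_L + jZ_0·tanβl)/(Z_0 + jZ_L·tanβl) = 246 + j216 Ω
Γ_s = (Z_in − Z_s)/(Z_in + Z_s) = (196 + j216)/(296 + j216), |Γ_s| = 0.796
VSWR = (1 + |Γ_s|)/(1 − |Γ_s|)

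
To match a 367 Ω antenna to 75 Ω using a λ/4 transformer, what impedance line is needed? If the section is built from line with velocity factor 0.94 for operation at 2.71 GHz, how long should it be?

Z_qwt ≈ 166 Ω; length ≈ 2.6 cm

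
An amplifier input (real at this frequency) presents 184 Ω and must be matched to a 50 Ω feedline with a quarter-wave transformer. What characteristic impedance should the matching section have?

Z_qwt = √(Z_0·R_L) = √(50 × 184) = √9200

Z_qwt ≈ 95.9 Ω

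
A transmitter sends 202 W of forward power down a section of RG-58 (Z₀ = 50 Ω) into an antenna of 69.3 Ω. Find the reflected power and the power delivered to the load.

Γ = (69.3 − 50)/(69.3 + 50) = 0.162
|Γ|² = 0.0262
P_refl = |Γ|²·P_inc = 5.29 W, P_del = (1 − |Γ|²)·P_inc = 197 W

P_reflected ≈ 5.29 W; P_delivered ≈ 197 W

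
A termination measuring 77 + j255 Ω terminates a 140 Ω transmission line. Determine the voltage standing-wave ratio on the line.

Γ = (Z_L − Z_0)/(Z_L + Z_0) = (-63 + j255)/(217 + j255)
|Γ| = 263/335 = 0.784
VSWR = (1 + |Γ|)/(1 − |Γ|) = 1.78/0.216

VSWR ≈ 8.28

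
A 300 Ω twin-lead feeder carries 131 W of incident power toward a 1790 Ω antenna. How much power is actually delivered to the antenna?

Γ = (1790 − 300)/(1790 + 300) = 0.713
|Γ|² = 0.508
P_refl = |Γ|²·P_inc = 66.6 W, P_del = (1 − |Γ|²)·P_inc = 64.4 W

P_delivered ≈ 64.4 W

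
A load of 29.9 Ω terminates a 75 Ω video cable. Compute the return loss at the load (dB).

RL ≈ 7.33 dB

Γ = (29.9 − 75)/(29.9 + 75) = -0.43
RL = −20·log₁₀|Γ| = −20·log₁₀(0.43)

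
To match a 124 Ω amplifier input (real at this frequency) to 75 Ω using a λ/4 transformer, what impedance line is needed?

Z_qwt = √(Z_0·R_L) = √(75 × 124) = √9300

Z_qwt ≈ 96.4 Ω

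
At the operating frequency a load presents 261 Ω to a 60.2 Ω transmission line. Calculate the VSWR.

VSWR ≈ 4.34

For a purely resistive load, VSWR = R_L/Z_0 or Z_0/R_L (whichever > 1) = 261/60.2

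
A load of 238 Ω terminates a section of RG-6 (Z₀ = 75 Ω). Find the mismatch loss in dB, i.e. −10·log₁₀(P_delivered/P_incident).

mismatch loss ≈ 1.37 dB

Γ = (238 − 75)/(238 + 75) = 0.521
|Γ|² = 0.271, so P_del/P_inc = 1 − |Γ|² = 0.729
ML = −10·log₁₀(1 − |Γ|²)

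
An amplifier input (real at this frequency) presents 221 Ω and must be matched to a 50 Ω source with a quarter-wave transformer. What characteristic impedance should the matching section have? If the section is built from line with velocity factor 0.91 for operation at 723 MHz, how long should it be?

Z_qwt = √(Z_0·R_L) = √(50 × 221) = √11050
λ = 0.91·c/f = 0.378 m, so l = λ/4 = 0.0944 m

Z_qwt ≈ 105 Ω; length ≈ 9.44 cm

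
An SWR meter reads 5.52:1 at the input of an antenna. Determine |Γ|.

|Γ| ≈ 0.693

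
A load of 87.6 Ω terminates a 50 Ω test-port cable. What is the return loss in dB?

RL ≈ 11.3 dB

Γ = (87.6 − 50)/(87.6 + 50) = 0.273
RL = −20·log₁₀|Γ| = −20·log₁₀(0.273)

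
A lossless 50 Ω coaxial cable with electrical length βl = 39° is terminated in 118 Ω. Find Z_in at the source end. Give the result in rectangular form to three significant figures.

tan(βl) = tan(39°) = 0.81
Z_in = Z_0·(Z_L + jZ_0·tanβl)/(Z_0 + jZ_L·tanβl)
     = 50·(118 + j40.5)/(50 + j95.6)

Z_in ≈ 42 − j39.8 Ω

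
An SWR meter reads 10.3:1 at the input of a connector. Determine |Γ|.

|Γ| ≈ 0.823

|Γ| = (S − 1)/(S + 1) = (10.3 − 1)/(10.3 + 1) = 9.3/11.3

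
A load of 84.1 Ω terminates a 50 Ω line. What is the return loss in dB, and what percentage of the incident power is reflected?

RL ≈ 11.9 dB; 6.47% of incident power reflected

Γ = (84.1 − 50)/(84.1 + 50) = 0.254
RL = −20·log₁₀(0.254) = 11.9 dB
P_refl/P_inc = |Γ|² = 0.0647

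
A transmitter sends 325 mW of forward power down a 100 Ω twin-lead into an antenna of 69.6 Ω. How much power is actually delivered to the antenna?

Γ = (69.6 − 100)/(69.6 + 100) = -0.179
|Γ|² = 0.0321
P_refl = |Γ|²·P_inc = 10.4 mW, P_del = (1 − |Γ|²)·P_inc = 315 mW

P_delivered ≈ 315 mW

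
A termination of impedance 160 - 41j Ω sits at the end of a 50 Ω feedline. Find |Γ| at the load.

|Γ| ≈ 0.549

Γ = (Z_L − Z_0)/(Z_L + Z_0) = (110 − j41)/(210 − j41)
|Γ| = 117/214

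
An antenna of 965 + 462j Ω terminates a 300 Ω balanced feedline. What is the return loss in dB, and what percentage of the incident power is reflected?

Γ = (665 + j462)/(1265 + j462), |Γ| = 0.601
RL = −20·log₁₀(0.601) = 4.42 dB
P_refl/P_inc = |Γ|² = 0.362

RL ≈ 4.42 dB; 36.2% of incident power reflected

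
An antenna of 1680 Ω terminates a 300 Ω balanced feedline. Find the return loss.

RL ≈ 3.14 dB

Γ = (1680 − 300)/(1680 + 300) = 0.697
RL = −20·log₁₀|Γ| = −20·log₁₀(0.697)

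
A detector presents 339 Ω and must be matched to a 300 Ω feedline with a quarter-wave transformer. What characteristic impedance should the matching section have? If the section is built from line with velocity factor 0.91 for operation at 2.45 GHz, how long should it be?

Z_qwt = √(Z_0·R_L) = √(300 × 339) = √101700
λ = 0.91·c/f = 0.111 m, so l = λ/4 = 0.0279 m

Z_qwt ≈ 319 Ω; length ≈ 2.79 cm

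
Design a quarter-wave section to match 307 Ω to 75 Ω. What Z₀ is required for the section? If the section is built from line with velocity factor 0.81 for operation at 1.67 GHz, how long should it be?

Z_qwt = √(Z_0·R_L) = √(75 × 307) = √23020
λ = 0.81·c/f = 0.146 m, so l = λ/4 = 0.0364 m

Z_qwt ≈ 152 Ω; length ≈ 3.64 cm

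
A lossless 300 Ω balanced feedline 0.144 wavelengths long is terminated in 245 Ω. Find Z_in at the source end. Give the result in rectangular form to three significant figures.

βl = 2π × 0.144 = 51.8°
tan(βl) = tan(51.8°) = 1.27
Z_in = Z_0·(Z_L + jZ_0·tanβl)/(Z_0 + jZ_L·tanβl)
     = 300·(245 + j382)/(300 + j312)

Z_in ≈ 309 + j61.1 Ω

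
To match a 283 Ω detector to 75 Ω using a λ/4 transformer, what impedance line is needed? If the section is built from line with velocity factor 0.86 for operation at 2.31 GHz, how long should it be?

Z_qwt = √(Z_0·R_L) = √(75 × 283) = √21220
λ = 0.86·c/f = 0.112 m, so l = λ/4 = 0.0279 m

Z_qwt ≈ 146 Ω; length ≈ 2.79 cm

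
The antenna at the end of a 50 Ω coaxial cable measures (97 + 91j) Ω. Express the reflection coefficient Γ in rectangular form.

Γ ≈ 0.508 + j0.304

Γ = (Z_L − Z_0)/(Z_L + Z_0) = (47 + j91)/(147 + j91)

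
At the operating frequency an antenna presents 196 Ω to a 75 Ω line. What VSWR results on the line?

VSWR ≈ 2.61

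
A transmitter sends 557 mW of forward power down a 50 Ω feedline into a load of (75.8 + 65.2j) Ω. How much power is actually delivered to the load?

|Γ| = |(25.8 + j65.2)/(125.8 + j65.2)| = 0.495
|Γ|² = 0.245
P_refl = |Γ|²·P_inc = 136 mW, P_del = (1 − |Γ|²)·P_inc = 421 mW

P_delivered ≈ 421 mW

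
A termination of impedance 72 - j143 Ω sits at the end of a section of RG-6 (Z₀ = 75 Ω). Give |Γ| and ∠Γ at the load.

Γ ≈ 0.697 ∠ -47°

Γ = (Z_L − Z_0)/(Z_L + Z_0) = (-3 − j143)/(147 − j143)
|Γ| = 143/205 = 0.697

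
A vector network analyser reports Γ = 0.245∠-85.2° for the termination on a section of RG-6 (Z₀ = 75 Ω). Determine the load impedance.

Z_L = Z_0·(1 + Γ)/(1 − Γ) = 75·(1.02 − j0.244)/(0.979 + j0.244)

Z_L ≈ 69.2 − j35.9 Ω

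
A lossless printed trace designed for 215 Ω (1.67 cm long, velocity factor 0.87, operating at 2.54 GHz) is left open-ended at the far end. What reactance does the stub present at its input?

λ = v/f = 0.87·c / 2.54 GHz = 0.103 m
βl = 2π·l/λ = 2π × 0.163 = 58.5°
tan(βl) = 1.63
For an open-ended stub, Z_in = −jZ_0·cot(βl) = −jZ_0/tan(βl)

X_in ≈ -132 Ω (capacitive)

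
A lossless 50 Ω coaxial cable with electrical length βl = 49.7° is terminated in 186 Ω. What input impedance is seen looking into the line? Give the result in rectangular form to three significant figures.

tan(βl) = tan(49.7°) = 1.18
Z_in = Z_0·(Z_L + jZ_0·tanβl)/(Z_0 + jZ_L·tanβl)
     = 50·(186 + j59)/(50 + j219)

Z_in ≈ 22 − j37.4 Ω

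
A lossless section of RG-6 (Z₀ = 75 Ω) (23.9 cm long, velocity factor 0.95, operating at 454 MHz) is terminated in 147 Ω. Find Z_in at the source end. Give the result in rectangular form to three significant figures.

λ = v/f = 0.95·c / 454 MHz = 0.628 m
βl = 2π·l/λ = 2π × 0.381 = 137°
tan(βl) = tan(137°) = -0.931
Z_in = Z_0·(Z_L + jZ_0·tanβl)/(Z_0 + jZ_L·tanβl)
     = 75·(147 − j69.8)/(75 − j137)

Z_in ≈ 63.4 + j45.8 Ω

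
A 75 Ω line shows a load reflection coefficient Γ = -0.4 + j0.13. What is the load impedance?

Z_L ≈ 31.2 + j9.86 Ω

Z_L = Z_0·(1 + Γ)/(1 − Γ) = 75·(0.6 + j0.13)/(1.4 − j0.13)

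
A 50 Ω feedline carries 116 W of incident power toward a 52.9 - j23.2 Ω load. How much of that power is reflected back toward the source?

|Γ| = |(2.9 − j23.2)/(102.9 − j23.2)| = 0.222
|Γ|² = 0.0491
P_refl = |Γ|²·P_inc = 5.7 W, P_del = (1 − |Γ|²)·P_inc = 110 W

P_reflected ≈ 5.7 W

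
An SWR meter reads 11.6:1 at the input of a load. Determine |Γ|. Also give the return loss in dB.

|Γ| ≈ 0.841; return loss ≈ 1.5 dB

|Γ| = (S − 1)/(S + 1) = (11.6 − 1)/(11.6 + 1) = 10.6/12.6
RL = −20·log₁₀|Γ| = −20·log₁₀(0.841)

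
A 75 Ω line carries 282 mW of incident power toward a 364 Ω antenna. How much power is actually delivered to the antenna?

Γ = (364 − 75)/(364 + 75) = 0.658
|Γ|² = 0.433
P_refl = |Γ|²·P_inc = 122 mW, P_del = (1 − |Γ|²)·P_inc = 160 mW

P_delivered ≈ 160 mW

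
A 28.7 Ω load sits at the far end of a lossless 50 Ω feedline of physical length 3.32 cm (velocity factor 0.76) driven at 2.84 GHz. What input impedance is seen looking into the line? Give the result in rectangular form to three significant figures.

Z_in ≈ 35 − j18.1 Ω

λ = v/f = 0.76·c / 2.84 GHz = 0.0803 m
βl = 2π·l/λ = 2π × 0.414 = 149°
tan(βl) = tan(149°) = -0.604
Z_in = Z_0·(Z_L + jZ_0·tanβl)/(Z_0 + jZ_L·tanβl)
     = 50·(28.7 − j30.2)/(50 − j17.3)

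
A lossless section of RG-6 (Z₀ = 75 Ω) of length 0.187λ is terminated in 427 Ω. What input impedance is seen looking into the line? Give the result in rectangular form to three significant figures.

βl = 2π × 0.187 = 67.3°
tan(βl) = tan(67.3°) = 2.39
Z_in = Z_0·(Z_L + jZ_0·tanβl)/(Z_0 + jZ_L·tanβl)
     = 75·(427 + j179)/(75 + j1020)

Z_in ≈ 15.4 − j30.2 Ω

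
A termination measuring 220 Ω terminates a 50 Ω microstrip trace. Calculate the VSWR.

VSWR ≈ 4.4

For a purely resistive load, VSWR = R_L/Z_0 or Z_0/R_L (whichever > 1) = 220/50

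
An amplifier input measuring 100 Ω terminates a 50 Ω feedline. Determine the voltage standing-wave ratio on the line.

Γ = (100 − 50)/(100 + 50) = 0.333
VSWR = (1 + 0.333)/(1 − 0.333)

VSWR ≈ 2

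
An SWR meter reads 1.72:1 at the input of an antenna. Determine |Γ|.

|Γ| = (S − 1)/(S + 1) = (1.72 − 1)/(1.72 + 1) = 0.72/2.72

|Γ| ≈ 0.265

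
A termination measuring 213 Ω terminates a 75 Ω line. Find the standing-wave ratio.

Γ = (213 − 75)/(213 + 75) = 0.479
VSWR = (1 + 0.479)/(1 − 0.479)

VSWR ≈ 2.84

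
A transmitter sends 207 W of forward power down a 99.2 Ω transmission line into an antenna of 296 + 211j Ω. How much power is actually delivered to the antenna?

|Γ| = |(196.8 + j211)/(395.2 + j211)| = 0.644
|Γ|² = 0.415
P_refl = |Γ|²·P_inc = 85.9 W, P_del = (1 − |Γ|²)·P_inc = 121 W

P_delivered ≈ 121 W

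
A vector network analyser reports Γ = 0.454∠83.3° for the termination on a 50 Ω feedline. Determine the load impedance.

Z_L = Z_0·(1 + Γ)/(1 − Γ) = 50·(1.05 + j0.451)/(0.947 − j0.451)

Z_L ≈ 36.1 + j41 Ω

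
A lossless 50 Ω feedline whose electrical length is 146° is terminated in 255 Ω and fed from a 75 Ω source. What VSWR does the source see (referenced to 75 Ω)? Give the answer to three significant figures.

VSWR ≈ 4.76

tan(βl) = -0.675
Z_in = Z_0·(Z_L + jZ_0·tanβl)/(Z_0 + jZ_L·tanβl) = 28.9 + j65.7 Ω
Γ_s = (Z_in − Z_s)/(Z_in + Z_s) = (-46.1 + j65.7)/(104 + j65.7), |Γ_s| = 0.653
VSWR = (1 + |Γ_s|)/(1 − |Γ_s|)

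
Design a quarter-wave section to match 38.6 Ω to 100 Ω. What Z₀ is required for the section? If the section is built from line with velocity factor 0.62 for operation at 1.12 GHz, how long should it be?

Z_qwt = √(Z_0·R_L) = √(100 × 38.6) = √3860
λ = 0.62·c/f = 0.166 m, so l = λ/4 = 0.0415 m

Z_qwt ≈ 62.1 Ω; length ≈ 4.15 cm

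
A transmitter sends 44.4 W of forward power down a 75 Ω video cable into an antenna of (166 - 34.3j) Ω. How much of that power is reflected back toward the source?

|Γ| = |(91 − j34.3)/(241 − j34.3)| = 0.399
|Γ|² = 0.16
P_refl = |Γ|²·P_inc = 7.09 W, P_del = (1 − |Γ|²)·P_inc = 37.3 W

P_reflected ≈ 7.09 W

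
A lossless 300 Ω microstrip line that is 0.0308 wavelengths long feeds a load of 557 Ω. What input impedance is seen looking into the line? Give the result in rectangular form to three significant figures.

βl = 2π × 0.0308 = 11.1°
tan(βl) = tan(11.1°) = 0.196
Z_in = Z_0·(Z_L + jZ_0·tanβl)/(Z_0 + jZ_L·tanβl)
     = 300·(557 + j58.8)/(300 + j109)

Z_in ≈ 511 − j127 Ω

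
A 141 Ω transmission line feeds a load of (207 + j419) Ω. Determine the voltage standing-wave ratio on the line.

VSWR ≈ 8.04

Γ = (Z_L − Z_0)/(Z_L + Z_0) = (66 + j419)/(348 + j419)
|Γ| = 424/545 = 0.779
VSWR = (1 + |Γ|)/(1 − |Γ|) = 1.78/0.221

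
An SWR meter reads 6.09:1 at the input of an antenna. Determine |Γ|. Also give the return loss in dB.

|Γ| ≈ 0.718; return loss ≈ 2.88 dB

|Γ| = (S − 1)/(S + 1) = (6.09 − 1)/(6.09 + 1) = 5.09/7.09
RL = −20·log₁₀|Γ| = −20·log₁₀(0.718)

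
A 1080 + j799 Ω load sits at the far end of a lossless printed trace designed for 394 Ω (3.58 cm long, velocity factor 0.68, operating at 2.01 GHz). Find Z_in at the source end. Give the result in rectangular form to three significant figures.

Z_in ≈ 111 + j184 Ω

λ = v/f = 0.68·c / 2.01 GHz = 0.101 m
βl = 2π·l/λ = 2π × 0.353 = 127°
tan(βl) = tan(127°) = -1.33
Z_in = Z_0·(Z_L + jZ_0·tanβl)/(Z_0 + jZ_L·tanβl)
     = 394·(1080 + j276)/(1450 − j1430)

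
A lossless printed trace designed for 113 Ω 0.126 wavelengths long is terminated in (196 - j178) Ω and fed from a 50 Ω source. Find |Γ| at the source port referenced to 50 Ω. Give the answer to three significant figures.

|Γ| ≈ 0.506

βl = 2π × 0.126 = 45.4°
tan(βl) = 1.01
Z_in = Z_0·(Z_L + jZ_0·tanβl)/(Z_0 + jZ_L·tanβl) = 40.4 − j51.9 Ω
Γ_s = (Z_in − Z_s)/(Z_in + Z_s) = (-9.57 − j51.9)/(90.4 − j51.9), |Γ_s| = 0.506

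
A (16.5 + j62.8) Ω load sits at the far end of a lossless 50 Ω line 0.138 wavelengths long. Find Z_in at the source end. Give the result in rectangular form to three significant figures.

Z_in ≈ 103 − j170 Ω

βl = 2π × 0.138 = 49.7°
tan(βl) = tan(49.7°) = 1.18
Z_in = Z_0·(Z_L + jZ_0·tanβl)/(Z_0 + jZ_L·tanβl)
     = 50·(16.5 + j122)/(-24 + j19.4)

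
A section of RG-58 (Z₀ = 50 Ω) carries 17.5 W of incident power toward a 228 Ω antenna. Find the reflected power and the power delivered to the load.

Γ = (228 − 50)/(228 + 50) = 0.64
|Γ|² = 0.41
P_refl = |Γ|²·P_inc = 7.17 W, P_del = (1 − |Γ|²)·P_inc = 10.3 W

P_reflected ≈ 7.17 W; P_delivered ≈ 10.3 W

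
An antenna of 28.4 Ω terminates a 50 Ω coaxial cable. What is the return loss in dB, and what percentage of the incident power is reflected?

Γ = (28.4 − 50)/(28.4 + 50) = -0.276
RL = −20·log₁₀(0.276) = 11.2 dB
P_refl/P_inc = |Γ|² = 0.0759

RL ≈ 11.2 dB; 7.59% of incident power reflected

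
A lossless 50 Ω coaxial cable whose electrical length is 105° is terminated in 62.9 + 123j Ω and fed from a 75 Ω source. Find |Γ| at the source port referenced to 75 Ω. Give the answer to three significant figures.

tan(βl) = -3.73
Z_in = Z_0·(Z_L + jZ_0·tanβl)/(Z_0 + jZ_L·tanβl) = 7.47 − j2.8 Ω
Γ_s = (Z_in − Z_s)/(Z_in + Z_s) = (-67.5 − j2.8)/(82.5 − j2.8), |Γ_s| = 0.819

|Γ| ≈ 0.819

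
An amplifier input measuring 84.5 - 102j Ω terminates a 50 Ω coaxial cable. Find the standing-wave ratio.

Γ = (Z_L − Z_0)/(Z_L + Z_0) = (34.5 − j102)/(134.5 − j102)
|Γ| = 108/169 = 0.638
VSWR = (1 + |Γ|)/(1 − |Γ|) = 1.64/0.362

VSWR ≈ 4.52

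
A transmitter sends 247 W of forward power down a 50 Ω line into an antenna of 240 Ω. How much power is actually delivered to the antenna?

Γ = (240 − 50)/(240 + 50) = 0.655
|Γ|² = 0.429
P_refl = |Γ|²·P_inc = 106 W, P_del = (1 − |Γ|²)·P_inc = 141 W

P_delivered ≈ 141 W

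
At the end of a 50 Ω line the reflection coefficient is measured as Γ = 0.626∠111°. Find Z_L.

Z_L ≈ 16.5 + j31.8 Ω

Z_L = Z_0·(1 + Γ)/(1 − Γ) = 50·(0.776 + j0.584)/(1.22 − j0.584)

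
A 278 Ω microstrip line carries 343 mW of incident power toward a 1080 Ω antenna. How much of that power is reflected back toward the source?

P_reflected ≈ 120 mW

Γ = (1080 − 278)/(1080 + 278) = 0.591
|Γ|² = 0.349
P_refl = |Γ|²·P_inc = 120 mW, P_del = (1 − |Γ|²)·P_inc = 223 mW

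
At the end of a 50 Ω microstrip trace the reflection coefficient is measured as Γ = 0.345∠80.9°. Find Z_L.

Z_L ≈ 43.6 + j33.7 Ω

Z_L = Z_0·(1 + Γ)/(1 − Γ) = 50·(1.05 + j0.341)/(0.945 − j0.341)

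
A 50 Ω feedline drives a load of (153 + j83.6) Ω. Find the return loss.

Γ = (103 + j83.6)/(203 + j83.6), |Γ| = 0.604
RL = −20·log₁₀|Γ| = −20·log₁₀(0.604)

RL ≈ 4.38 dB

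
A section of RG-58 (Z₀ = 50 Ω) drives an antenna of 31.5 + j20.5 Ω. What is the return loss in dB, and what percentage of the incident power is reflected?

RL ≈ 9.67 dB; 10.8% of incident power reflected

Γ = (-18.5 + j20.5)/(81.5 + j20.5), |Γ| = 0.329
RL = −20·log₁₀(0.329) = 9.67 dB
P_refl/P_inc = |Γ|² = 0.108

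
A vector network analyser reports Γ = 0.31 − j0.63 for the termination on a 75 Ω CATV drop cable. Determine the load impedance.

Z_L = Z_0·(1 + Γ)/(1 − Γ) = 75·(1.31 − j0.63)/(0.69 + j0.63)

Z_L ≈ 43.6 − j108 Ω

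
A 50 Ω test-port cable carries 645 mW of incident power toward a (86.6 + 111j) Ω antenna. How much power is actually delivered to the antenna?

|Γ| = |(36.6 + j111)/(136.6 + j111)| = 0.664
|Γ|² = 0.441
P_refl = |Γ|²·P_inc = 284 mW, P_del = (1 − |Γ|²)·P_inc = 361 mW

P_delivered ≈ 361 mW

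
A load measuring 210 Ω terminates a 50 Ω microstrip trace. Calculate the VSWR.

Γ = (210 − 50)/(210 + 50) = 0.615
VSWR = (1 + 0.615)/(1 − 0.615)

VSWR ≈ 4.2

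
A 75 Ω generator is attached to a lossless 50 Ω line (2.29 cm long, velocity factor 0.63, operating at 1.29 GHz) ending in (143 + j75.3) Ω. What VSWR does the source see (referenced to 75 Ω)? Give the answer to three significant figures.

VSWR ≈ 4.22

λ = v/f = 0.63·c / 1.29 GHz = 0.147 m
βl = 2π·l/λ = 2π × 0.156 = 56.3°
tan(βl) = 1.5
Z_in = Z_0·(Z_L + jZ_0·tanβl)/(Z_0 + jZ_L·tanβl) = 23.3 − j40.2 Ω
Γ_s = (Z_in − Z_s)/(Z_in + Z_s) = (-51.7 − j40.2)/(98.3 − j40.2), |Γ_s| = 0.617
VSWR = (1 + |Γ_s|)/(1 − |Γ_s|)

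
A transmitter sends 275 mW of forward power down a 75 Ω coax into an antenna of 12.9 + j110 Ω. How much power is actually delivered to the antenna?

|Γ| = |(-62.1 + j110)/(87.9 + j110)| = 0.897
|Γ|² = 0.805
P_refl = |Γ|²·P_inc = 221 mW, P_del = (1 − |Γ|²)·P_inc = 53.7 mW

P_delivered ≈ 53.7 mW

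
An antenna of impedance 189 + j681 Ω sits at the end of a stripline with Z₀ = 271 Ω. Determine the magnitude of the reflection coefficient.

|Γ| ≈ 0.835

Γ = (Z_L − Z_0)/(Z_L + Z_0) = (-82 + j681)/(460 + j681)
|Γ| = 686/822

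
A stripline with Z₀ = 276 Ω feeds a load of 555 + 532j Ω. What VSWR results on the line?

Γ = (Z_L − Z_0)/(Z_L + Z_0) = (279 + j532)/(831 + j532)
|Γ| = 601/987 = 0.609
VSWR = (1 + |Γ|)/(1 − |Γ|) = 1.61/0.391

VSWR ≈ 4.11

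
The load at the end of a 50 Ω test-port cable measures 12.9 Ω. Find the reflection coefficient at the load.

Γ = -0.59

Γ = (Z_L − Z_0)/(Z_L + Z_0) = (12.9 − 50)/(12.9 + 50) = -37.1/62.9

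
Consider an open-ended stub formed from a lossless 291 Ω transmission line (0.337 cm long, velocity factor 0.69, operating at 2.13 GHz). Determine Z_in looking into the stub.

λ = v/f = 0.69·c / 2.13 GHz = 0.0972 m
βl = 2π·l/λ = 2π × 0.0347 = 12.5°
tan(βl) = 0.221
For an open-ended stub, Z_in = −jZ_0·cot(βl) = −jZ_0/tan(βl)

Z_in ≈ −j1310 Ω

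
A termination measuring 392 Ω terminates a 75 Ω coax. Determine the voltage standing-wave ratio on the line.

Γ = (392 − 75)/(392 + 75) = 0.679
VSWR = (1 + 0.679)/(1 − 0.679)

VSWR ≈ 5.23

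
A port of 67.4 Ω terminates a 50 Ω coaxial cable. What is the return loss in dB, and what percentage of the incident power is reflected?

RL ≈ 16.6 dB; 2.2% of incident power reflected

Γ = (67.4 − 50)/(67.4 + 50) = 0.148
RL = −20·log₁₀(0.148) = 16.6 dB
P_refl/P_inc = |Γ|² = 0.022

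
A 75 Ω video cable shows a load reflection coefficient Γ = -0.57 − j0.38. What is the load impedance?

Z_L ≈ 15.3 − j21.8 Ω

Z_L = Z_0·(1 + Γ)/(1 − Γ) = 75·(0.43 − j0.38)/(1.57 + j0.38)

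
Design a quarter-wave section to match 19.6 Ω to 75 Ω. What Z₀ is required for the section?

Z_qwt = √(Z_0·R_L) = √(75 × 19.6) = √1470

Z_qwt ≈ 38.3 Ω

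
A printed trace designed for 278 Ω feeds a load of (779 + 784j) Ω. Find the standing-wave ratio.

VSWR ≈ 5.83

Γ = (Z_L − Z_0)/(Z_L + Z_0) = (501 + j784)/(1057 + j784)
|Γ| = 930/1320 = 0.707
VSWR = (1 + |Γ|)/(1 − |Γ|) = 1.71/0.293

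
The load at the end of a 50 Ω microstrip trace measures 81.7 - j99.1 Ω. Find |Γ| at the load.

Γ = (Z_L − Z_0)/(Z_L + Z_0) = (31.7 − j99.1)/(131.7 − j99.1)
|Γ| = 104/165

|Γ| ≈ 0.631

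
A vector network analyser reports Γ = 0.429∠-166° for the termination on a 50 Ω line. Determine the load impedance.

Z_L = Z_0·(1 + Γ)/(1 − Γ) = 50·(0.584 − j0.104)/(1.42 + j0.104)

Z_L ≈ 20.2 − j5.15 Ω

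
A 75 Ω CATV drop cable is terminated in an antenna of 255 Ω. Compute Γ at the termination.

Γ = (Z_L − Z_0)/(Z_L + Z_0) = (255 − 75)/(255 + 75) = 180/330

Γ = 0.545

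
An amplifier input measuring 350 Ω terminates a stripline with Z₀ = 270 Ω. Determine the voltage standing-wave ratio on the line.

Γ = (350 − 270)/(350 + 270) = 0.129
VSWR = (1 + 0.129)/(1 − 0.129)

VSWR ≈ 1.3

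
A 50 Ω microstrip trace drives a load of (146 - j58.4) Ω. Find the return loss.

Γ = (96 − j58.4)/(196 − j58.4), |Γ| = 0.549
RL = −20·log₁₀|Γ| = −20·log₁₀(0.549)

RL ≈ 5.2 dB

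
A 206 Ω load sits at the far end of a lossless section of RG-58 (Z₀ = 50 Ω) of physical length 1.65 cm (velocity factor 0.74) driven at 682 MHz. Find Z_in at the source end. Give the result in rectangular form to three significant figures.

Z_in ≈ 80.3 − j92.6 Ω

λ = v/f = 0.74·c / 682 MHz = 0.326 m
βl = 2π·l/λ = 2π × 0.0507 = 18.2°
tan(βl) = tan(18.2°) = 0.33
Z_in = Z_0·(Z_L + jZ_0·tanβl)/(Z_0 + jZ_L·tanβl)
     = 50·(206 + j16.5)/(50 + j67.9)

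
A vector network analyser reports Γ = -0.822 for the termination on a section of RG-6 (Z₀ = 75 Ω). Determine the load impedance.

Z_L = Z_0·(1 + Γ)/(1 − Γ) = 75·(0.178)/(1.82)

Z_L ≈ 7.33 Ω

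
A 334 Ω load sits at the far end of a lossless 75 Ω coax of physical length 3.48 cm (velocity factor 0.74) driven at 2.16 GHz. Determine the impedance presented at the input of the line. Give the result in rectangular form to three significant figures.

Z_in ≈ 22.9 + j43.5 Ω

λ = v/f = 0.74·c / 2.16 GHz = 0.103 m
βl = 2π·l/λ = 2π × 0.339 = 122°
tan(βl) = tan(122°) = -1.61
Z_in = Z_0·(Z_L + jZ_0·tanβl)/(Z_0 + jZ_L·tanβl)
     = 75·(334 − j121)/(75 − j537)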